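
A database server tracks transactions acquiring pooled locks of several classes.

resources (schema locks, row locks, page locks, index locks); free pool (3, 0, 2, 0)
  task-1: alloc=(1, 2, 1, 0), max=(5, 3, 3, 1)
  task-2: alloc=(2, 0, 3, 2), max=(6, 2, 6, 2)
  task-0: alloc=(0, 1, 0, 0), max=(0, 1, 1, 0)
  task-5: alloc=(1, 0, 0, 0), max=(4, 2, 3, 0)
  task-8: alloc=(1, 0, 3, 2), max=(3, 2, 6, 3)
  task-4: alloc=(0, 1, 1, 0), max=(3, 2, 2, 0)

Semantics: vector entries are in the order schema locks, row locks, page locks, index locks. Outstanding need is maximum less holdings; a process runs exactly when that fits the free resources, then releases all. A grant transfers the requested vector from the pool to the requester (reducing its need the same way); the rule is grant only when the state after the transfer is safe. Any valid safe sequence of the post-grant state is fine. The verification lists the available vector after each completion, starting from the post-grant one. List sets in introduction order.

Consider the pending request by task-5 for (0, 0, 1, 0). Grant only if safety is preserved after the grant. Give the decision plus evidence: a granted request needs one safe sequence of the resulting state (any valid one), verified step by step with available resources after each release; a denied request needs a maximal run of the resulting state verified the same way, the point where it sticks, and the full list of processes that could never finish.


GRANT — the state after the grant stays safe, e.g. via task-0, task-4, task-5, task-2, task-8, task-1.
Key observation: with (3, 0, 1, 0) left after the transfer, task-0 can run at once — the state stays safe.
Verifying the post-grant state step by step:
  pool = (3, 0, 1, 0)
  run task-0 (needs (0, 0, 1, 0), free (3, 0, 1, 0)); after release of (0, 1, 0, 0) the pool is (3, 1, 1, 0)
  run task-4 (needs (3, 1, 1, 0), free (3, 1, 1, 0)); after release of (0, 1, 1, 0) the pool is (3, 2, 2, 0)
  run task-5 (needs (3, 2, 2, 0), free (3, 2, 2, 0)); after release of (1, 0, 1, 0) the pool is (4, 2, 3, 0)
  run task-2 (needs (4, 2, 3, 0), free (4, 2, 3, 0)); after release of (2, 0, 3, 2) the pool is (6, 2, 6, 2)
  run task-8 (needs (2, 2, 3, 1), free (6, 2, 6, 2)); after release of (1, 0, 3, 2) the pool is (7, 2, 9, 4)
  run task-1 (needs (4, 1, 2, 1), free (7, 2, 9, 4)); after release of (1, 2, 1, 0) the pool is (8, 4, 10, 4)


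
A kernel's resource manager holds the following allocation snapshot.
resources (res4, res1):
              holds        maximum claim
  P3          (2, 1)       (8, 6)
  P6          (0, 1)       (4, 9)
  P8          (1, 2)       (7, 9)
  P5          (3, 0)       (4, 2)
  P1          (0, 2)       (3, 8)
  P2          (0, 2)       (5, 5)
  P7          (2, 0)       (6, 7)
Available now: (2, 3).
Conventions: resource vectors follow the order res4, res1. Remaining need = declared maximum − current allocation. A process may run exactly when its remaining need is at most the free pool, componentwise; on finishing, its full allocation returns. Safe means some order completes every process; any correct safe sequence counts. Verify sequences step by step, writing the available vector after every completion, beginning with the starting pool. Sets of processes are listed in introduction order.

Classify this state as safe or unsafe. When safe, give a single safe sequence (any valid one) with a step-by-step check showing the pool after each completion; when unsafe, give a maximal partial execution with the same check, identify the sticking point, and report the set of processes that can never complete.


UNSAFE.
Key observation: after P5, P2 the pool peaks at (5, 5), and each blocked process is short somewhere: P3 on res4; P6 on res1; P8 on res4, res1; P1 on res1; P7 on res1.
A maximal execution: P5, P2 — then nothing else fits. Check, step by step:
  pool = (2, 3)
  P5: need (1, 2) fits (2, 3); releases (3, 0), pool now (5, 3)
  P2: need (5, 3) fits (5, 3); releases (0, 2), pool now (5, 5)
  blocked: P3 wants (6, 5), pool (5, 5) — not enough res4
  blocked: P6 wants (4, 8), pool (5, 5) — not enough res1
  blocked: P8 wants (6, 7), pool (5, 5) — not enough res4 and res1
  blocked: P1 wants (3, 6), pool (5, 5) — not enough res1
  blocked: P7 wants (4, 7), pool (5, 5) — not enough res1
Never able to finish: P3, P6, P8, P1 and P7.


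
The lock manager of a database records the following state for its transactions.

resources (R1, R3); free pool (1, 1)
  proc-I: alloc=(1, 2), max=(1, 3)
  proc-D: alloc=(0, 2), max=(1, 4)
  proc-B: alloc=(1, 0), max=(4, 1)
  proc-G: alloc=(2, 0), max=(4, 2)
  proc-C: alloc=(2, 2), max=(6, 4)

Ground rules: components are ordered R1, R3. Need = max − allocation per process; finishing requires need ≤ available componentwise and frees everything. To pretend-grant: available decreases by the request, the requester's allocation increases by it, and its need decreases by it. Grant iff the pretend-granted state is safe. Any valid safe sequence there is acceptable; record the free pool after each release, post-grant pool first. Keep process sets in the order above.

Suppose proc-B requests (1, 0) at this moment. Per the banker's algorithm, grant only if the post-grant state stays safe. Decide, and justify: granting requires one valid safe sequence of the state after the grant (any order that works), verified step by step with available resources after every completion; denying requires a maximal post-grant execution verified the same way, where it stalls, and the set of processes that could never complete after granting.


DENY — the pretend-granted state is unsafe.
Key observation: proc-I, proc-D can finish, but then (1, 5) is all there is, and the blocked group's R1 demands exceed it.
On the post-grant state, proc-I, proc-D is a maximal run — nothing extends it. Check, step by step:
  pool = (0, 1)
  proc-I: need (0, 1) fits (0, 1); releases (1, 2), pool now (1, 3)
  proc-D: need (1, 2) fits (1, 3); releases (0, 2), pool now (1, 5)
  proc-B cannot run: need (2, 1) vs free (1, 5) (insufficient R1)
  proc-G cannot run: need (2, 2) vs free (1, 5) (insufficient R1)
  proc-C cannot run: need (4, 2) vs free (1, 5) (insufficient R1)
Post-grant, the permanently blocked set is proc-B, proc-G and proc-C.


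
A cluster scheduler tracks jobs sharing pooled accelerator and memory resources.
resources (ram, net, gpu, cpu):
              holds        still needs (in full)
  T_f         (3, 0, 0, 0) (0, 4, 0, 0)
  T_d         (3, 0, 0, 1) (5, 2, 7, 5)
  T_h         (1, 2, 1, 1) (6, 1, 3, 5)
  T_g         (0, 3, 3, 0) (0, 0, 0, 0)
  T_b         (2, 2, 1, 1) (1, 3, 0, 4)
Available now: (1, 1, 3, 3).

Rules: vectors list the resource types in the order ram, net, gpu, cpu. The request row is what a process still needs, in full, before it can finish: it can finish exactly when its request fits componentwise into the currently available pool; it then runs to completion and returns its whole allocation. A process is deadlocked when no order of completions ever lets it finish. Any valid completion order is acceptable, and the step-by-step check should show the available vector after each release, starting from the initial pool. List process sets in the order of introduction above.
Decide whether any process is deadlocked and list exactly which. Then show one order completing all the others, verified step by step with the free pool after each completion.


The deadlocked set is T_d, T_h and T_b.
Key observation: T_g, T_f can finish, but then (4, 4, 6, 3) is all there is, and the blocked group's cpu demands exceed it.
The rest can finish in the order T_g, T_f. Verifying each step:
  pool = (1, 1, 3, 3)
  T_g: need (0, 0, 0, 0) fits (1, 1, 3, 3); releases (0, 3, 3, 0), pool now (1, 4, 6, 3)
  T_f: need (0, 4, 0, 0) fits (1, 4, 6, 3); releases (3, 0, 0, 0), pool now (4, 4, 6, 3)
None of the blocked processes ever fits:
  T_d still needs (5, 2, 7, 5) but only (4, 4, 6, 3) is free — short on ram, gpu and cpu
  T_h still needs (6, 1, 3, 5) but only (4, 4, 6, 3) is free — short on ram and cpu
  T_b still needs (1, 3, 0, 4) but only (4, 4, 6, 3) is free — short on cpu


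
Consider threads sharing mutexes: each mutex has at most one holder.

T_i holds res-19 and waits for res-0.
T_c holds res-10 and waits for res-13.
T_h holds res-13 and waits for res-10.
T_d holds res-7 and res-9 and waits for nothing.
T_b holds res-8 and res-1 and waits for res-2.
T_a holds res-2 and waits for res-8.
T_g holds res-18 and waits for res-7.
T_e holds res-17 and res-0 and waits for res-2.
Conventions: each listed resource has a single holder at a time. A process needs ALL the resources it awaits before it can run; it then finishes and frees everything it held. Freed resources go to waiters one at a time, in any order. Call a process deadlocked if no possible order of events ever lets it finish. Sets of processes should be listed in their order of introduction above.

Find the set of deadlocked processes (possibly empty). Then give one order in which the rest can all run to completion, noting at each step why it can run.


The deadlocked set is T_i, T_c, T_h, T_b, T_a and T_e.
Key observation: T_a -> T_b -> T_a is a circular wait — nothing in it can go first; T_c and T_h are caught in further circular waits and T_i and T_e wait into the deadlock from upstream.
One completion order for the rest: T_d, T_g.
Verifying each step:
  T_d waits on nothing -> runs at once and releases res-7 and res-9
  T_g: everything it awaited (res-7) is free; runs, freeing res-18


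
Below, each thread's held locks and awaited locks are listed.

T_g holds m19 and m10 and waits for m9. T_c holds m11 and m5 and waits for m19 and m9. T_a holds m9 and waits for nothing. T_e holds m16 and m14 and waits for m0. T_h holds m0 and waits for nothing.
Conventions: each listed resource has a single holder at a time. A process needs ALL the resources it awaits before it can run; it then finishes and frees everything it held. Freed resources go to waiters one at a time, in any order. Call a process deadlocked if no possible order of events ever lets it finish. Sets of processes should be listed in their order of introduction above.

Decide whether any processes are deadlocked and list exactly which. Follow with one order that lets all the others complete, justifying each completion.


No process is deadlocked.
Key observation: every chain of waits terminates; starting from the processes that wait on nothing, all the rest unlock in turn.
One completion order for the rest: T_a, T_h, T_e, T_g, T_c.
Check, step by step:
  T_a waits on nothing -> runs at once and releases m9
  T_h waits on nothing -> runs at once and releases m0
  T_e waits on m0 — all released -> runs and releases m16 and m14
  T_g waits on m9 — all released -> runs and releases m19 and m10
  T_c waits on m19 and m9 — all released -> runs and releases m11 and m5


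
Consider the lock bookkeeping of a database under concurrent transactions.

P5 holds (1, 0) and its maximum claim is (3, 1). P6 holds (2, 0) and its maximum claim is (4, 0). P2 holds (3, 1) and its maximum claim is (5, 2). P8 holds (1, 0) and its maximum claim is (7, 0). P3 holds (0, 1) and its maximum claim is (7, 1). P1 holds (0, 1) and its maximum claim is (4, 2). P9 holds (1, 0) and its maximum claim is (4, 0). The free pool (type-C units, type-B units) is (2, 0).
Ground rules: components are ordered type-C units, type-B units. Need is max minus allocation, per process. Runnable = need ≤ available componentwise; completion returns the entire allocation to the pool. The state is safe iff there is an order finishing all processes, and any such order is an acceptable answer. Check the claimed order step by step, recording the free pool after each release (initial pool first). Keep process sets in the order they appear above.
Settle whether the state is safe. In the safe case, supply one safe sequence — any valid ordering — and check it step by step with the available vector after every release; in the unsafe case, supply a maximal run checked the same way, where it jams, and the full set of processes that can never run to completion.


UNSAFE.
Key observation: after P6, P9 the pool peaks at (5, 0), and each blocked process is short somewhere: P5 on type-B units; P2 on type-B units; P8 on type-C units; P3 on type-C units; P1 on type-B units.
A maximal execution: P6, P9 — then nothing else fits. Walking it through:
  pool = (2, 0)
  P6 needs (2, 0) <= (2, 0) -> finishes; pool += (2, 0) = (4, 0)
  P9 needs (3, 0) <= (4, 0) -> finishes; pool += (1, 0) = (5, 0)
  P5 cannot run: need (2, 1) vs free (5, 0) (insufficient type-B units)
  P2 cannot run: need (2, 1) vs free (5, 0) (insufficient type-B units)
  P8 cannot run: need (6, 0) vs free (5, 0) (insufficient type-C units)
  P3 cannot run: need (7, 0) vs free (5, 0) (insufficient type-C units)
  P1 cannot run: need (4, 1) vs free (5, 0) (insufficient type-B units)
Never able to finish: P5, P2, P8, P3 and P1.


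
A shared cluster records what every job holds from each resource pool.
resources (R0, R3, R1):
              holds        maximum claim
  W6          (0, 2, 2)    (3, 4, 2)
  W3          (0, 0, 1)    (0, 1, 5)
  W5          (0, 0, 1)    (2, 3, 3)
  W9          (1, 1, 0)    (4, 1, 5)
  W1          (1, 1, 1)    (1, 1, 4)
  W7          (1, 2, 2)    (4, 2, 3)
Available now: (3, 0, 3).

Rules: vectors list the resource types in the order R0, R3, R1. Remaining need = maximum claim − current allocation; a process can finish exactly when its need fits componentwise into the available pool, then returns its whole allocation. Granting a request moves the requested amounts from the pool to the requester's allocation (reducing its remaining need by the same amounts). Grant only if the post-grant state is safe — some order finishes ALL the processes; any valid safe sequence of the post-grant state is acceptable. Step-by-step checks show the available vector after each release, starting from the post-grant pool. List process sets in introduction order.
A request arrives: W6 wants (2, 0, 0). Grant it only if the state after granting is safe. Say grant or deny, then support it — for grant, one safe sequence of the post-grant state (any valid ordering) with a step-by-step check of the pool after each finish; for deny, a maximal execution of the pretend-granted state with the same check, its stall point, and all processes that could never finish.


DENY: after the grant no complete ordering would exist.
Key observation: after W1, W3 the pool peaks at (2, 1, 5), and each blocked process is short somewhere: W6 on R3; W5 on R3; W9 on R0; W7 on R0.
After a pretend grant, a maximal execution: W1, W3 — then nothing else fits. Verifying each step:
  pool = (1, 0, 3)
  W1: need (0, 0, 3) fits (1, 0, 3); releases (1, 1, 1), pool now (2, 1, 4)
  W3: need (0, 1, 4) fits (2, 1, 4); releases (0, 0, 1), pool now (2, 1, 5)
  W6 still needs (1, 2, 0) but only (2, 1, 5) is free — short on R3
  W5 still needs (2, 3, 2) but only (2, 1, 5) is free — short on R3
  W9 still needs (3, 0, 5) but only (2, 1, 5) is free — short on R0
  W7 still needs (3, 0, 1) but only (2, 1, 5) is free — short on R0
Post-grant, the permanently blocked set is W6, W5, W9 and W7.


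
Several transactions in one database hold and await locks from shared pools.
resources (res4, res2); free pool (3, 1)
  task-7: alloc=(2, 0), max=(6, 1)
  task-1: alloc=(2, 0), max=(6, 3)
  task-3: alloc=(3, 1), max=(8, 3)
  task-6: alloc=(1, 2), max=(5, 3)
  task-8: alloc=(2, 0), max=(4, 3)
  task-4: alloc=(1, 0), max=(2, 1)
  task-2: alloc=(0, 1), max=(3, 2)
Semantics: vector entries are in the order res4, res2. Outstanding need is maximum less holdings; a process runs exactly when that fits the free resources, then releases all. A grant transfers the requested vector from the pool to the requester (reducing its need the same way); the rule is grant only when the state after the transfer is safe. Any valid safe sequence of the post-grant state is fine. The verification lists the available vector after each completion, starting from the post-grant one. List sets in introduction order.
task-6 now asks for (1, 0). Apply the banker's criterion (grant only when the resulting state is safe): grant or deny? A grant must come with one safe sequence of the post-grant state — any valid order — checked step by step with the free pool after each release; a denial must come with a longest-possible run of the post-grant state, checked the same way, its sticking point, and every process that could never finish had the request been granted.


GRANT — the state after the grant stays safe, e.g. via task-4, task-6, task-8, task-2, task-7, task-1, task-3.
Key observation: post-grant, (2, 1) remains, and an order beginning with task-4 completes everyone.
Step-by-step check of the post-grant state:
  pool = (2, 1)
  run task-4 (needs (1, 1), free (2, 1)); after release of (1, 0) the pool is (3, 1)
  run task-6 (needs (3, 1), free (3, 1)); after release of (2, 2) the pool is (5, 3)
  run task-8 (needs (2, 3), free (5, 3)); after release of (2, 0) the pool is (7, 3)
  run task-2 (needs (3, 1), free (7, 3)); after release of (0, 1) the pool is (7, 4)
  run task-7 (needs (4, 1), free (7, 4)); after release of (2, 0) the pool is (9, 4)
  run task-1 (needs (4, 3), free (9, 4)); after release of (2, 0) the pool is (11, 4)
  run task-3 (needs (5, 2), free (11, 4)); after release of (3, 1) the pool is (14, 5)


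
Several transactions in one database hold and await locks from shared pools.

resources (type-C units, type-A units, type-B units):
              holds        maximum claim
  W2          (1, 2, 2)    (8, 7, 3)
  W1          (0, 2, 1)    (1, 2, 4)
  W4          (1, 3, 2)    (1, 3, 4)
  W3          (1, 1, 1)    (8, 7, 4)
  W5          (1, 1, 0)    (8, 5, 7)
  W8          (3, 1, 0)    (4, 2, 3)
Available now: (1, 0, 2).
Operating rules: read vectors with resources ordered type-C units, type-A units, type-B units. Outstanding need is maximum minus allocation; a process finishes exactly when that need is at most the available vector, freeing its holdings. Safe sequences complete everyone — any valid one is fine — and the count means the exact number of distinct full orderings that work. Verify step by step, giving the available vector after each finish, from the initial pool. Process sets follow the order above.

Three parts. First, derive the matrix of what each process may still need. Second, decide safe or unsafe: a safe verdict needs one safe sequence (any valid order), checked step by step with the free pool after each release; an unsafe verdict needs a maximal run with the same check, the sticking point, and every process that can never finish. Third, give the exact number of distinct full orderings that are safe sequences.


(1) Outstanding need per process (order type-C units, type-A units, type-B units):
  W2: (7, 5, 1)
  W1: (1, 0, 3)
  W4: (0, 0, 2)
  W3: (7, 6, 3)
  W5: (7, 4, 7)
  W8: (1, 1, 3)
(2) UNSAFE — no complete ordering exists.
Key observation: no order helps: past W4, W8, W1, the free pool tops out at (5, 6, 5), below what each blocked process needs in type-C units.
A maximal execution: W4, W8, W1 — then nothing else fits. Verifying each step:
  pool = (1, 0, 2)
  run W4 (needs (0, 0, 2), free (1, 0, 2)); after release of (1, 3, 2) the pool is (2, 3, 4)
  run W8 (needs (1, 1, 3), free (2, 3, 4)); after release of (3, 1, 0) the pool is (5, 4, 4)
  run W1 (needs (1, 0, 3), free (5, 4, 4)); after release of (0, 2, 1) the pool is (5, 6, 5)
  W2 cannot run: need (7, 5, 1) vs free (5, 6, 5) (insufficient type-C units)
  W3 cannot run: need (7, 6, 3) vs free (5, 6, 5) (insufficient type-C units)
  W5 cannot run: need (7, 4, 7) vs free (5, 6, 5) (insufficient type-C units and type-B units)
Processes that can never finish: W2, W3 and W5.
(3) Precisely 0 of the possible complete orderings are safe sequences.


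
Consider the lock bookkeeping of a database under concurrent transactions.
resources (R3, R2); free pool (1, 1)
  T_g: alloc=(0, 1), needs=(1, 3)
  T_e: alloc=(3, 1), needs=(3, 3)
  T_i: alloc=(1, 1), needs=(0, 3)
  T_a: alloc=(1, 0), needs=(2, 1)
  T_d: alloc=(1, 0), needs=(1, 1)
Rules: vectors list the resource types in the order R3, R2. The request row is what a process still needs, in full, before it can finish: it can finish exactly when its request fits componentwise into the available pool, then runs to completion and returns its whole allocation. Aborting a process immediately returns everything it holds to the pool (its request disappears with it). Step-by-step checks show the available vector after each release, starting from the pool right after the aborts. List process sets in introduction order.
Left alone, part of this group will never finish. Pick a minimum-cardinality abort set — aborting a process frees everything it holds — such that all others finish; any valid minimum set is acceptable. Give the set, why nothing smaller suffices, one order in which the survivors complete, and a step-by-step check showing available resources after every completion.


Abort T_e and T_i.
Key observation: no ordering could ever have run T_g before the abort of T_e and T_i; with (4, 2) back in the pool it fits at step 2.
No one abort is enough; case by case: T_g alone leaves T_e blocked (short on R2); T_e alone leaves T_g blocked (short on R2); T_i alone leaves T_g blocked (short on R2); T_a alone leaves T_g blocked (short on R2); T_d alone leaves T_g blocked (short on R2).
The survivors complete as T_d, T_g, T_a. Walking it through (starting from the post-abort pool):
  pool = (5, 3)
  run T_d (needs (1, 1), free (5, 3)); after release of (1, 0) the pool is (6, 3)
  run T_g (needs (1, 3), free (6, 3)); after release of (0, 1) the pool is (6, 4)
  run T_a (needs (2, 1), free (6, 4)); after release of (1, 0) the pool is (7, 4)


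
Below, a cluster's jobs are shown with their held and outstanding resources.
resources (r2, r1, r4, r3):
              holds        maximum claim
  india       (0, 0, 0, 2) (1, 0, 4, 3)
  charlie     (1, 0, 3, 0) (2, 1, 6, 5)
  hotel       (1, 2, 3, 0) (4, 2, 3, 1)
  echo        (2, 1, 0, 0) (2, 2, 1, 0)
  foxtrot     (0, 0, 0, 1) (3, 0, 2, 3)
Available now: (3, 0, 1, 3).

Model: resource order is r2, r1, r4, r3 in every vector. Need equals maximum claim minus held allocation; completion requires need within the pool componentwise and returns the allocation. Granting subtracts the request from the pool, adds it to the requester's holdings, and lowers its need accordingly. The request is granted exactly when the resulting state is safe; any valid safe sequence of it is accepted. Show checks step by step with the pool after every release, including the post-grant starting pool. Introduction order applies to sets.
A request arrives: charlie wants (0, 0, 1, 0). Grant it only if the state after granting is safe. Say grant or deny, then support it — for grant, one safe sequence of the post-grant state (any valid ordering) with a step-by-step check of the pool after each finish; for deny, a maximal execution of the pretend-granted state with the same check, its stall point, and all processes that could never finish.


DENY: after the grant no complete ordering would exist.
Key observation: after hotel, foxtrot, echo the pool peaks at (6, 3, 3, 4), and each blocked process is short somewhere: india on r4; charlie on r3.
Pretend the grant happened; the run hotel, foxtrot, echo goes as far as possible. Walking it through:
  pool = (3, 0, 0, 3)
  hotel: need (3, 0, 0, 1) fits (3, 0, 0, 3); releases (1, 2, 3, 0), pool now (4, 2, 3, 3)
  foxtrot: need (3, 0, 2, 2) fits (4, 2, 3, 3); releases (0, 0, 0, 1), pool now (4, 2, 3, 4)
  echo: need (0, 1, 1, 0) fits (4, 2, 3, 4); releases (2, 1, 0, 0), pool now (6, 3, 3, 4)
  blocked: india wants (1, 0, 4, 1), pool (6, 3, 3, 4) — not enough r4
  blocked: charlie wants (1, 1, 2, 5), pool (6, 3, 3, 4) — not enough r3
Post-grant, the permanently blocked set is india and charlie.


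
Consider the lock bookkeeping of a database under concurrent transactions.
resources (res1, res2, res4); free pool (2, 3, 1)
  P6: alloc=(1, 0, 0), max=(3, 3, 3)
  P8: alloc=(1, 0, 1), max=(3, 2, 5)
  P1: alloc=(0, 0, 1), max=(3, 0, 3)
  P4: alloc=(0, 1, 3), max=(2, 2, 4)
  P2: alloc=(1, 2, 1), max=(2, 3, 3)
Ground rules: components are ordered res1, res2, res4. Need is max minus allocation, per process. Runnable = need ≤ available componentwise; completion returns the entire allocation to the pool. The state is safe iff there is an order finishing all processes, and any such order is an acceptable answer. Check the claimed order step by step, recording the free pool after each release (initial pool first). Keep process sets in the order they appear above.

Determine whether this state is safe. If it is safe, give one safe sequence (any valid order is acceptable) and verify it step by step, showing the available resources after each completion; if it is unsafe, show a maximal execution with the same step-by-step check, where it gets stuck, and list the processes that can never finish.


SAFE. One safe sequence: P4, P8, P1, P6, P2.
Key observation: the order's first zero-slack moment is P4 ((2, 1, 1) needed, (2, 3, 1) free — a requested resource with nothing to spare).
Walking it through:
  pool = (2, 3, 1)
  P4 needs (2, 1, 1) <= (2, 3, 1) -> finishes; pool += (0, 1, 3) = (2, 4, 4)
  P8 needs (2, 2, 4) <= (2, 4, 4) -> finishes; pool += (1, 0, 1) = (3, 4, 5)
  P1 needs (3, 0, 2) <= (3, 4, 5) -> finishes; pool += (0, 0, 1) = (3, 4, 6)
  P6 needs (2, 3, 3) <= (3, 4, 6) -> finishes; pool += (1, 0, 0) = (4, 4, 6)
  P2 needs (1, 1, 2) <= (4, 4, 6) -> finishes; pool += (1, 2, 1) = (5, 6, 7)


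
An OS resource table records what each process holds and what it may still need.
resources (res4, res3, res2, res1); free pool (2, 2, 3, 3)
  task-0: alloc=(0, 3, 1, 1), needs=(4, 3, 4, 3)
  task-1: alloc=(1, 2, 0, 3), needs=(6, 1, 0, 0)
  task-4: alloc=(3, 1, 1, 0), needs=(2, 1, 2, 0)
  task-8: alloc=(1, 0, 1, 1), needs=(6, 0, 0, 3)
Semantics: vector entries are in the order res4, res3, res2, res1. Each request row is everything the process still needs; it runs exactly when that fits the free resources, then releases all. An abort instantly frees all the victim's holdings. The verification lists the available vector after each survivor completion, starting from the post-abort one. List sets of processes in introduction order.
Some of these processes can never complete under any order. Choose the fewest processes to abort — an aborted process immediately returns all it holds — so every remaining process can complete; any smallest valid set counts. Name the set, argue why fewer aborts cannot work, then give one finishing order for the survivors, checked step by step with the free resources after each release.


Minimum abort set: task-1.
Key observation: no ordering could ever have run task-8 before the abort of task-1; with (1, 2, 0, 3) back in the pool it fits at step 2.
No smaller set exists: with zero aborts the deadlock remains.
The survivors complete as task-4, task-8, task-0. Verifying each step (starting from the post-abort pool):
  pool = (3, 4, 3, 6)
  task-4: need (2, 1, 2, 0) fits (3, 4, 3, 6); releases (3, 1, 1, 0), pool now (6, 5, 4, 6)
  task-8: need (6, 0, 0, 3) fits (6, 5, 4, 6); releases (1, 0, 1, 1), pool now (7, 5, 5, 7)
  task-0: need (4, 3, 4, 3) fits (7, 5, 5, 7); releases (0, 3, 1, 1), pool now (7, 8, 6, 8)


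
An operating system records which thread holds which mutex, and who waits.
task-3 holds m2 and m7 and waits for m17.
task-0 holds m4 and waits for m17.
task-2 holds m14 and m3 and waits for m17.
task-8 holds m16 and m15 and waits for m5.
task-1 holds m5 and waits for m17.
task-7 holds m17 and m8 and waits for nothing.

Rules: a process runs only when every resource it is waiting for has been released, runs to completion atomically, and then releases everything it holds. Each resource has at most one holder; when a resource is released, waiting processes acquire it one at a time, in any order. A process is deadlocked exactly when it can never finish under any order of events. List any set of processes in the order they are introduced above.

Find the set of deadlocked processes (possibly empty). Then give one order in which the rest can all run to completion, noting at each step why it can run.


The deadlocked set is empty.
Key observation: although several processes wait, no cycle exists — each chain bottoms out at a free runner.
The rest can finish in the order task-7, task-2, task-3, task-1, task-8, task-0.
Verifying each step:
  task-7 waits on nothing -> runs at once and releases m17 and m8
  task-2: everything it awaited (m17) is free; runs, freeing m14 and m3
  task-3: everything it awaited (m17) is free; runs, freeing m2 and m7
  task-1: everything it awaited (m17) is free; runs, freeing m5
  task-8: everything it awaited (m5) is free; runs, freeing m16 and m15
  task-0: everything it awaited (m17) is free; runs, freeing m4


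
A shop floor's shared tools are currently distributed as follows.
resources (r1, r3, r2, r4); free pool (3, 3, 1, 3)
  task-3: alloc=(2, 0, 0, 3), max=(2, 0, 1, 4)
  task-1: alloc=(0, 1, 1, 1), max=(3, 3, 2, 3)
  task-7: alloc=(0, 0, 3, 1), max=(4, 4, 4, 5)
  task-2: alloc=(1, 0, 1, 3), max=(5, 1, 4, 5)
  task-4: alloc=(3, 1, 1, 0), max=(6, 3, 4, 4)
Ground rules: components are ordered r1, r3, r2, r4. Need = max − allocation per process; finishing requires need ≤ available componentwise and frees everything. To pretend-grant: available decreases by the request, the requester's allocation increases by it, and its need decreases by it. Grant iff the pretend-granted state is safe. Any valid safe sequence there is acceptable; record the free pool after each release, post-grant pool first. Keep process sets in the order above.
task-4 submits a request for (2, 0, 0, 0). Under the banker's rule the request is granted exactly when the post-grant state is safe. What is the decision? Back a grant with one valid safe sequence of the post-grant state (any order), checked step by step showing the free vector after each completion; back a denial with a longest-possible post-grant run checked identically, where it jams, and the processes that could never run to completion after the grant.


DENY: after the grant no complete ordering would exist.
Key observation: after task-3, task-1 the pool peaks at (3, 4, 2, 7), and each blocked process is short somewhere: task-7 on r1; task-2 on r1, r2; task-4 on r2.
On the post-grant state, task-3, task-1 is a maximal run — nothing extends it. Walking it through:
  pool = (1, 3, 1, 3)
  task-3: need (0, 0, 1, 1) fits (1, 3, 1, 3); releases (2, 0, 0, 3), pool now (3, 3, 1, 6)
  task-1: need (3, 2, 1, 2) fits (3, 3, 1, 6); releases (0, 1, 1, 1), pool now (3, 4, 2, 7)
  task-7 cannot run: need (4, 4, 1, 4) vs free (3, 4, 2, 7) (insufficient r1)
  task-2 cannot run: need (4, 1, 3, 2) vs free (3, 4, 2, 7) (insufficient r1 and r2)
  task-4 cannot run: need (1, 2, 3, 4) vs free (3, 4, 2, 7) (insufficient r2)
Post-grant, the permanently blocked set is task-7, task-2 and task-4.


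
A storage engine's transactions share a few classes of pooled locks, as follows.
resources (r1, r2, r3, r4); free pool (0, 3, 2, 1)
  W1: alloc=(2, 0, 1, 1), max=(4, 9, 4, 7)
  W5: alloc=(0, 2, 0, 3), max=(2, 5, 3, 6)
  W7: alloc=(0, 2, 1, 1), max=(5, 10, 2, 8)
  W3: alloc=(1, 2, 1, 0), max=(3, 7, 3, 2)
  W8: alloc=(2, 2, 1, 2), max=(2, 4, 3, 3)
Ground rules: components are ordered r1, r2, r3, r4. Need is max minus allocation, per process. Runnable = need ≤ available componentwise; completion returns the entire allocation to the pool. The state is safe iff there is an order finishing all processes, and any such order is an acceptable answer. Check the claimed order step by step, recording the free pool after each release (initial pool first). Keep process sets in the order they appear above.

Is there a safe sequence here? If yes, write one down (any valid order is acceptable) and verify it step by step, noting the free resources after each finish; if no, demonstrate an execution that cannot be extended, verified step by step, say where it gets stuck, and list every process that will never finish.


SAFE. One safe sequence: W8, W5, W3, W1, W7.
Key observation: W8 marks the first exact bind of the order: its need (0, 2, 2, 1) fits the free (0, 3, 2, 1) with zero slack on a requested resource.
Walking it through:
  pool = (0, 3, 2, 1)
  W8: need (0, 2, 2, 1) fits (0, 3, 2, 1); releases (2, 2, 1, 2), pool now (2, 5, 3, 3)
  W5: need (2, 3, 3, 3) fits (2, 5, 3, 3); releases (0, 2, 0, 3), pool now (2, 7, 3, 6)
  W3: need (2, 5, 2, 2) fits (2, 7, 3, 6); releases (1, 2, 1, 0), pool now (3, 9, 4, 6)
  W1: need (2, 9, 3, 6) fits (3, 9, 4, 6); releases (2, 0, 1, 1), pool now (5, 9, 5, 7)
  W7: need (5, 8, 1, 7) fits (5, 9, 5, 7); releases (0, 2, 1, 1), pool now (5, 11, 6, 8)


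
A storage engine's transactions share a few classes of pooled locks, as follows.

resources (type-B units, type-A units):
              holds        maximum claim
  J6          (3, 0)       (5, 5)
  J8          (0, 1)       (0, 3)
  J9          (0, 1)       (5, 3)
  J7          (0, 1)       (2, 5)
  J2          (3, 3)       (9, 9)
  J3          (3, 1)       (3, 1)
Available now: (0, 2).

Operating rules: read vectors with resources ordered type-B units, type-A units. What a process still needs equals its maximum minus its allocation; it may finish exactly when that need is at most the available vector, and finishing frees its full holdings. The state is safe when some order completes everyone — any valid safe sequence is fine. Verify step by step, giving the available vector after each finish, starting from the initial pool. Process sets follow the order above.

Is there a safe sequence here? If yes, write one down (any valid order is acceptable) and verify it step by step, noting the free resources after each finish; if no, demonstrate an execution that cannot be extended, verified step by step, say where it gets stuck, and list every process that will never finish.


SAFE, for example via the order J8, J3, J7, J6, J9, J2.
Key observation: J8 is the earliest step where a requested resource binds exactly: need (0, 2), pool (0, 2) at its turn.
Check, step by step:
  pool = (0, 2)
  J8 needs (0, 2) <= (0, 2) -> finishes; pool += (0, 1) = (0, 3)
  J3 needs (0, 0) <= (0, 3) -> finishes; pool += (3, 1) = (3, 4)
  J7 needs (2, 4) <= (3, 4) -> finishes; pool += (0, 1) = (3, 5)
  J6 needs (2, 5) <= (3, 5) -> finishes; pool += (3, 0) = (6, 5)
  J9 needs (5, 2) <= (6, 5) -> finishes; pool += (0, 1) = (6, 6)
  J2 needs (6, 6) <= (6, 6) -> finishes; pool += (3, 3) = (9, 9)


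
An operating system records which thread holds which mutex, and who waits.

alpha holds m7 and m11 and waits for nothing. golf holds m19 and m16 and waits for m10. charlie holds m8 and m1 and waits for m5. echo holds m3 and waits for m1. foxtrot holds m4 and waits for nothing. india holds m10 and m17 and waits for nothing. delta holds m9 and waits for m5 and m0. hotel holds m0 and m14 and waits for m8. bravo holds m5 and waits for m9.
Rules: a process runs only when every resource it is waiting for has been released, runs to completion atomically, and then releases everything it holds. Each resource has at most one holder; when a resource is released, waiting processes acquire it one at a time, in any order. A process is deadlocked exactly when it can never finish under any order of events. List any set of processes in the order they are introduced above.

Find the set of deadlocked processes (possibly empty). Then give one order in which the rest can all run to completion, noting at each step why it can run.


Deadlocked set: charlie, echo, delta, hotel and bravo.
Key observation: nobody on the ring charlie -> bravo -> delta -> hotel -> charlie can start until another member finishes, which never happens; echo waits into the deadlock from upstream.
The rest can finish in the order india, golf, alpha, foxtrot.
Verifying each step:
  india: no waits; runs immediately, freeing m10 and m17
  golf waits on m10 — all released -> runs and releases m19 and m16
  alpha: no waits; runs immediately, freeing m7 and m11
  foxtrot: no waits; runs immediately, freeing m4


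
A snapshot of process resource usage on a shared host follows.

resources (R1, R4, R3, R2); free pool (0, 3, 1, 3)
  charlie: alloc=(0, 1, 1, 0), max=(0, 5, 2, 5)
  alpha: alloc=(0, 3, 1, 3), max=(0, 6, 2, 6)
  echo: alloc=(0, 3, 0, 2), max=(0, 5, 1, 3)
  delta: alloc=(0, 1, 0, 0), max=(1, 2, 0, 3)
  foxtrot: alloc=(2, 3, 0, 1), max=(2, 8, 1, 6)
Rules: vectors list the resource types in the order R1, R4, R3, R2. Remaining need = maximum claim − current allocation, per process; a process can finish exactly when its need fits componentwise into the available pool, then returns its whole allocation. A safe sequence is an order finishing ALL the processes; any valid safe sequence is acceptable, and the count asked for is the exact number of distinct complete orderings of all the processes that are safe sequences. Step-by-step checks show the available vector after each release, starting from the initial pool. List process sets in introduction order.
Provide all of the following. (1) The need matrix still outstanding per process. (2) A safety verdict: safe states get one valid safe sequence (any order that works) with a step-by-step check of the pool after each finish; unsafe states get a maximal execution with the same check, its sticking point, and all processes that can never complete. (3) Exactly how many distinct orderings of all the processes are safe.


(1) Remaining need (order R1, R4, R3, R2):
  charlie: (0, 4, 1, 5)
  alpha: (0, 3, 1, 3)
  echo: (0, 2, 1, 1)
  delta: (1, 1, 0, 3)
  foxtrot: (0, 5, 1, 5)
(2) SAFE. One safe sequence: echo, charlie, foxtrot, alpha, delta.
Key observation: the first exact fit in this order is echo — it needs (0, 2, 1, 1) with (0, 3, 1, 3) free, meeting a requested resource to the last unit.
Step-by-step check:
  pool = (0, 3, 1, 3)
  echo needs (0, 2, 1, 1) <= (0, 3, 1, 3) -> finishes; pool += (0, 3, 0, 2) = (0, 6, 1, 5)
  charlie needs (0, 4, 1, 5) <= (0, 6, 1, 5) -> finishes; pool += (0, 1, 1, 0) = (0, 7, 2, 5)
  foxtrot needs (0, 5, 1, 5) <= (0, 7, 2, 5) -> finishes; pool += (2, 3, 0, 1) = (2, 10, 2, 6)
  alpha needs (0, 3, 1, 3) <= (2, 10, 2, 6) -> finishes; pool += (0, 3, 1, 3) = (2, 13, 3, 9)
  delta needs (1, 1, 0, 3) <= (2, 13, 3, 9) -> finishes; pool += (0, 1, 0, 0) = (2, 14, 3, 9)
(3) The exact count: 24 of the possible complete orderings are safe sequences.


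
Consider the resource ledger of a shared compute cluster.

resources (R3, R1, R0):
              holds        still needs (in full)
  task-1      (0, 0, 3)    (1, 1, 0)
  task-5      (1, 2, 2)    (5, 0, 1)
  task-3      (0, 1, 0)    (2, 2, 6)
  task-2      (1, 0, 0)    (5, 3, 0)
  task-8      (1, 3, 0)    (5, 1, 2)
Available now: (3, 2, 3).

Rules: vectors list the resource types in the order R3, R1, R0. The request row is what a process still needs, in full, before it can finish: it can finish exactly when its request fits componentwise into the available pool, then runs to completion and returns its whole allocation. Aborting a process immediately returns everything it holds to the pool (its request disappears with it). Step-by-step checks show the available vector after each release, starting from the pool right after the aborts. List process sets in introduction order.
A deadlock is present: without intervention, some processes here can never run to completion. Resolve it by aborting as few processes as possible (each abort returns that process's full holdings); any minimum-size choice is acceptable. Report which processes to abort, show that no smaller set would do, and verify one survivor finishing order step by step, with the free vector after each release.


Minimum abort set: task-5 and task-2.
Key observation: task-8 had no path to completion before; after the abort of task-5 and task-2 ((2, 2, 2) returned), step 1 is where it fits.
Why nothing smaller works — every single abort fails: task-1 alone leaves task-5 blocked (short on R3); task-5 alone leaves task-2 blocked (short on R3); task-3 alone leaves task-5 blocked (short on R3); task-2 alone leaves task-5 blocked (short on R3); task-8 alone leaves task-5 blocked (short on R3).
One survivor order: task-8, task-1, task-3. Walking it through (post-abort pool first):
  pool = (5, 4, 5)
  run task-8 (needs (5, 1, 2), free (5, 4, 5)); after release of (1, 3, 0) the pool is (6, 7, 5)
  run task-1 (needs (1, 1, 0), free (6, 7, 5)); after release of (0, 0, 3) the pool is (6, 7, 8)
  run task-3 (needs (2, 2, 6), free (6, 7, 8)); after release of (0, 1, 0) the pool is (6, 8, 8)
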